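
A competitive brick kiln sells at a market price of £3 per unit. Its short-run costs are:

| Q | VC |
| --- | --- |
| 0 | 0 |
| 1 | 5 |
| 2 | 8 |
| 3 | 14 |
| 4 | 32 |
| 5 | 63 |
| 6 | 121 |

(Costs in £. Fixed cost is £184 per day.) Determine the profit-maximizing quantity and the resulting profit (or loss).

Q = 0 (shut down); profit = -£184

Compute π = P·Q − TC at each output: Q=0: -184; Q=1: -186; Q=2: -186; Q=3: -189; Q=4: -204; Q=5: -232; Q=6: -287.
Profit is highest at Q = 0. Equivalently, the lowest AVC in the table is 8/2 ≈ £4 at Q = 2, and P = £3 falls below it — price never covers variable cost, so the firm shuts down and loses only its fixed cost.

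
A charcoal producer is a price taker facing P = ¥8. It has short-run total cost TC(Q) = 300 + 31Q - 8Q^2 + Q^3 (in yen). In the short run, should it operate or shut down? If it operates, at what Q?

Variable cost is VC = 31Q - 8Q^2 + Q^3, so AVC = VC/Q = 31 - 8Q + Q^2 and MC = dTC/dQ = 31 - 16Q + 3Q^2.
AVC is minimized where dAVC/dQ = -8 + 2Q = 0, at Q = 4; min AVC = 31 - 8·4 + 4^2 = ¥15.
With P < min AVC (¥8 < ¥15), every unit sold adds to the loss.
Shutting down limits the loss to fixed cost, ¥300.

Shut down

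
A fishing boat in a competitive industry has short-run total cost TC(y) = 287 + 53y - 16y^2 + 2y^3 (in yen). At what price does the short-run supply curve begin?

Short-run supply begins at min AVC. From VC = 53y - 16y^2 + 2y^3, AVC = 53 - 16y + 2y^2.
At the minimum of AVC, MC = AVC. MC = 53 - 32y + 6y^2; setting MC = AVC gives 4y^2 - 16y = 0, so y = 4. min AVC = 21.
The firm shuts down for any P below ¥21.

¥21 per unit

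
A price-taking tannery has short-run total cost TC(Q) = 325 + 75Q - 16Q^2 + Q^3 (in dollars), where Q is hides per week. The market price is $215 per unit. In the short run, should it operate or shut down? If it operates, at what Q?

Produce at Q = 14

Variable cost is VC = 75Q - 16Q^2 + Q^3, so AVC = VC/Q = 75 - 16Q + Q^2 and MC = dTC/dQ = 75 - 32Q + 3Q^2.
The AVC parabola has its vertex at Q = 16/2 = 8, where AVC = 75 - 16·8 + 8^2 = $11.
P = $215 exceeds min AVC = $11, so the firm stays open.
P = MC gives -140 - 32Q + 3Q^2 = 0, with roots -10/3 and 14. Take the larger (rising MC): Q* = 14.
Check: AVC at Q = 14 is $47 ≤ P, so revenue covers variable cost.
Profit = P·Q − TC = 215·14 − 983 = $2027.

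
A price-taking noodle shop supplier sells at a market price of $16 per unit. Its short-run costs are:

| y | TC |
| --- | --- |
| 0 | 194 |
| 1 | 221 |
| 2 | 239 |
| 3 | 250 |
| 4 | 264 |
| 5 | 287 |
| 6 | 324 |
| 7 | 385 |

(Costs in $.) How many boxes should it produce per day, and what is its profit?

Compute π = P·y − TC at each output: y=0: -194; y=1: -205; y=2: -207; y=3: -202; y=4: -200; y=5: -207; y=6: -228; y=7: -273.
Profit is highest at y = 0. Equivalently, the lowest AVC in the table is 70/4 ≈ $17.50 at y = 4, and P = $16 falls below it — price never covers variable cost, so the firm shuts down and loses only its fixed cost.

y = 0 (shut down); profit = -$194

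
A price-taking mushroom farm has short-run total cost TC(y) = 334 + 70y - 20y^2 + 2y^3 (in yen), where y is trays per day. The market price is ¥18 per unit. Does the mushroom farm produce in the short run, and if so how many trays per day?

Shut down

From TC, MC = TC'(y) = 70 - 40y + 6y^2 and AVC = VC/y = 70 - 20y + 2y^2.
AVC hits its minimum where MC = AVC, at y = 5, giving min AVC = 70 - 20·5 + 2·5^2 = ¥20.
Since P = ¥18 < min AVC = ¥20, price fails to cover variable cost at any output.
The firm minimizes its loss by shutting down and losing only its fixed cost of ¥334.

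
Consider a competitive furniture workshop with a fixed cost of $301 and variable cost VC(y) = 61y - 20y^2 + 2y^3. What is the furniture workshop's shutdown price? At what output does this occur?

$11 per unit, at y = 5

Short-run supply begins at min AVC. From VC = 61y - 20y^2 + 2y^3, AVC = 61 - 20y + 2y^2.
dAVC/dy = -20 + 4y = 0 gives y = 5. min AVC = 61 - 20·5 + 2·5^2 = 11.
For P < $11 the firm produces nothing.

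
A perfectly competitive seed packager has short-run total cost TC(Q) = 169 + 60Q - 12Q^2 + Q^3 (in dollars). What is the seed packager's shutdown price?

Short-run supply begins at min AVC. From VC = 60Q - 12Q^2 + Q^3, AVC = 60 - 12Q + Q^2.
At the minimum of AVC, MC = AVC. MC = 60 - 24Q + 3Q^2; setting MC = AVC gives 2Q^2 - 12Q = 0, so Q = 6. min AVC = 24.
The firm shuts down for any P below $24.

$24 per unit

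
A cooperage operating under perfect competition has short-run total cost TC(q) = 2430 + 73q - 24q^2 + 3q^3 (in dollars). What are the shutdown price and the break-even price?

Shutdown price = min AVC. AVC = 73 - 24q + 3q^2, with vertex at q = 4 and minimum $25.
ATC = 2430/q + 73 - 24q + 3q^2. Setting dATC/dq = −2430/q^2 − 24 + 6q = 0 gives q = 9 (since 6·9^3 − 24·9^2 = 2430).
min ATC = 2430/9 + 73 − 24·9 + 3·9^2 = $370. That is the break-even price.
Between these two prices the firm operates at a loss; above $370 it earns a profit.

Shutdown price = $25; break-even price = $370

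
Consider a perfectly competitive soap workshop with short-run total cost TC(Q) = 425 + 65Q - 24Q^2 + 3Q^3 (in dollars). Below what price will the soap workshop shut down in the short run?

The firm shuts down when price falls below the minimum of average variable cost. AVC = VC/Q = 65 - 24Q + 3Q^2.
At the minimum of AVC, MC = AVC. MC = 65 - 48Q + 9Q^2; setting MC = AVC gives 6Q^2 - 24Q = 0, so Q = 4. min AVC = 17.
The firm shuts down for any P below $17.

$17 per unit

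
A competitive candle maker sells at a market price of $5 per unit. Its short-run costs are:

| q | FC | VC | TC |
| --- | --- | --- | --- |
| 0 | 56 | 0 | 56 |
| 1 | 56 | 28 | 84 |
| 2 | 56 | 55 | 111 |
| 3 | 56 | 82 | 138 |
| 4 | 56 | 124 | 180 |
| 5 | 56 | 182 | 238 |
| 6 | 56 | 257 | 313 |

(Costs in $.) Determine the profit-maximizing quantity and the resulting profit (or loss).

q = 0 (shut down); profit = -$56

Tabulate TR − TC: q=0: -56; q=1: -79; q=2: -101; q=3: -123; q=4: -160; q=5: -213; q=6: -283.
Profit is highest at q = 0. Equivalently, the lowest AVC in the table is 82/3 ≈ $27.33 at q = 3, and P = $5 falls below it — price never covers variable cost, so the firm shuts down and loses only its fixed cost.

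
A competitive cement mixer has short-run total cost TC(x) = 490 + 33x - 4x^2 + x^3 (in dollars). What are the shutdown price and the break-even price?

Shutdown price = $29; break-even price = $124

AVC = 33 - 4x + x^2; minimized at x = 2, giving min AVC = $29. That is the shutdown price.
ATC = 490/x + 33 - 4x + x^2. Setting dATC/dx = −490/x^2 − 4 + 2x = 0 gives x = 7 (since 2·7^3 − 4·7^2 = 490).
min ATC = 490/7 + 33 − 4·7 + 7^2 = $124. That is the break-even price.
For $29 ≤ P < $124 the firm produces at a loss; below $29 it shuts down.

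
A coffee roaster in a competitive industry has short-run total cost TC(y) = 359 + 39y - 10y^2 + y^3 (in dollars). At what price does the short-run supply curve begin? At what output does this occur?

The shutdown price is the minimum of AVC. VC = 39y - 10y^2 + y^3, so AVC = 39 - 10y + y^2.
dAVC/dy = -10 + 2y = 0 gives y = 5. min AVC = 39 - 10·5 + 5^2 = 14.
The firm shuts down for any P below $14.

$14 per unit, at y = 5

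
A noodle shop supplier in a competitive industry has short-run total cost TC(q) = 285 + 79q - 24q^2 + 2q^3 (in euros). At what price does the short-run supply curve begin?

€7 per unit

The firm shuts down when price falls below the minimum of average variable cost. AVC = VC/q = 79 - 24q + 2q^2.
dAVC/dq = -24 + 4q = 0 gives q = 6. min AVC = 79 - 24·6 + 2·6^2 = 7.
The firm shuts down for any P below €7.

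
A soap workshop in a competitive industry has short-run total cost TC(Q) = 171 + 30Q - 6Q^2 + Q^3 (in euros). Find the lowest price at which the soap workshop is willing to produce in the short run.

The firm shuts down when price falls below the minimum of average variable cost. AVC = VC/Q = 30 - 6Q + Q^2.
At the minimum of AVC, MC = AVC. MC = 30 - 12Q + 3Q^2; setting MC = AVC gives 2Q^2 - 6Q = 0, so Q = 3. min AVC = 21.
So the shutdown price is €21.

€21 per unit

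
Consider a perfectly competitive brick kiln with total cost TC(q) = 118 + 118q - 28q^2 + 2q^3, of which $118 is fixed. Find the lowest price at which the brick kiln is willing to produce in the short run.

$20 per unit

Short-run supply begins at min AVC. From VC = 118q - 28q^2 + 2q^3, AVC = 118 - 28q + 2q^2.
dAVC/dq = -28 + 4q = 0 gives q = 7. min AVC = 118 - 28·7 + 2·7^2 = 20.
So the shutdown price is $20.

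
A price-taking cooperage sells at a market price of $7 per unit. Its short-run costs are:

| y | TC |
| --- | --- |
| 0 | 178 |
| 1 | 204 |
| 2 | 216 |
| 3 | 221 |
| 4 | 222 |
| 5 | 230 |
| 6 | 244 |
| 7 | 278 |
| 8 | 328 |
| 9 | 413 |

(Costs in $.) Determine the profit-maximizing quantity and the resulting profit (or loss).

y = 0 (shut down); profit = -$178

Tabulate TR − TC: y=0: -178; y=1: -197; y=2: -202; y=3: -200; y=4: -194; y=5: -195; y=6: -202; y=7: -229; y=8: -272; y=9: -350.
Profit is highest at y = 0. Equivalently, the lowest AVC in the table is 52/5 ≈ $10.40 at y = 5, and P = $7 falls below it — price never covers variable cost, so the firm shuts down and loses only its fixed cost.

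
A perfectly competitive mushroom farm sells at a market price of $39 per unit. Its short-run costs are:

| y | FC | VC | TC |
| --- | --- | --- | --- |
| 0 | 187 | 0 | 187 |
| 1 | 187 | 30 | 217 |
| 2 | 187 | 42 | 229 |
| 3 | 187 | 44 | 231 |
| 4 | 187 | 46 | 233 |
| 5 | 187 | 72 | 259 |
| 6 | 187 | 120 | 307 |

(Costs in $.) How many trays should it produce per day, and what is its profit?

Compute π = P·y − TC at each output: y=0: -187; y=1: -178; y=2: -151; y=3: -114; y=4: -77; y=5: -64; y=6: -73.
Profit is maximized at y = 5. AVC there is 72/5 = $14.40 ≤ P, so producing beats shutting down (which would give -$187).

y = 5; profit = -$64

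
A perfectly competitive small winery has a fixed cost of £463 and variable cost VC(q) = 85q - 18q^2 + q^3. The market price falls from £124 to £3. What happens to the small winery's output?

Output falls from 13 to 0 (the firm shuts down)

MC = 85 - 36q + 3q^2; the shutdown threshold is min AVC = £4 (at q = 9).
At P = £124 ≥ min AVC, set P = MC on the rising branch: q = 13.
At P = £3 < min AVC = £4, price no longer covers variable cost at any output, so the firm shuts down: q = 0.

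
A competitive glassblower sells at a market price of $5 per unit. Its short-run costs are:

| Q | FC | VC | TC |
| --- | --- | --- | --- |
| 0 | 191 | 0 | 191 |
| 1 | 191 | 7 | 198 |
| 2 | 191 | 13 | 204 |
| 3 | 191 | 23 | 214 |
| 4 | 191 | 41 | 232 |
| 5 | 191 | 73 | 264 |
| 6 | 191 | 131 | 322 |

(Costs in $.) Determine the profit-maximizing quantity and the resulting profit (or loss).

Q = 0 (shut down); profit = -$191

Compute π = P·Q − TC at each output: Q=0: -191; Q=1: -193; Q=2: -194; Q=3: -199; Q=4: -212; Q=5: -239; Q=6: -292.
Profit is highest at Q = 0. Equivalently, the lowest AVC in the table is 13/2 ≈ $6.50 at Q = 2, and P = $5 falls below it — price never covers variable cost, so the firm shuts down and loses only its fixed cost.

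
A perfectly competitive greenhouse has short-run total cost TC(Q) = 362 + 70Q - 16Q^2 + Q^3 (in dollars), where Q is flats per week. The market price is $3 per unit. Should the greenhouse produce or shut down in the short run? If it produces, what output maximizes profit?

Strip out fixed cost: VC = 70Q - 16Q^2 + Q^3. Then AVC = 70 - 16Q + Q^2 and MC = 70 - 32Q + 3Q^2.
The AVC parabola has its vertex at Q = 16/2 = 8, where AVC = 70 - 16·8 + 8^2 = $6.
P = $3 lies below min AVC = $6; no output level covers variable cost.
Best response: produce nothing and absorb the $362 fixed cost.

Shut down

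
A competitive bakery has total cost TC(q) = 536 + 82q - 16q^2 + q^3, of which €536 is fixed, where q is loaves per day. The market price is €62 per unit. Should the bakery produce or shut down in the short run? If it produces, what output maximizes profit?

From TC, MC = TC'(q) = 82 - 32q + 3q^2 and AVC = VC/q = 82 - 16q + q^2.
AVC hits its minimum where MC = AVC, at q = 8, giving min AVC = 82 - 16·8 + 8^2 = €18.
P = €62 exceeds min AVC = €18, so the firm stays open.
Set P = MC: 62 = 82 - 32q + 3q^2 → 20 - 32q + 3q^2 = 0. The roots are q = 2/3 and q = 10; the profit-maximizing output is on the rising part of MC, so q* = 10.
Check: AVC at q = 10 is €22 ≤ P, so revenue covers variable cost.
Profit = P·q − TC = 62·10 − 756 = -€136, a loss, but smaller than the €536 fixed cost the firm would lose by shutting down.

Produce at q = 10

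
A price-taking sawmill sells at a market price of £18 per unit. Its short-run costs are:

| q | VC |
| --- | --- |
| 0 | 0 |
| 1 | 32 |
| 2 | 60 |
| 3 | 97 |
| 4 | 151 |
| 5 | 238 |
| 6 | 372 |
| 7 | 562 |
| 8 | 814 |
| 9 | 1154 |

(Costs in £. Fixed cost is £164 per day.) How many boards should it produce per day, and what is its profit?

q = 0 (shut down); profit = -£164

Compute π = P·q − TC at each output: q=0: -164; q=1: -178; q=2: -188; q=3: -207; q=4: -243; q=5: -312; q=6: -428; q=7: -600; q=8: -834; q=9: -1156.
Profit is highest at q = 0. Equivalently, the lowest AVC in the table is 60/2 ≈ £30 at q = 2, and P = £18 falls below it — price never covers variable cost, so the firm shuts down and loses only its fixed cost.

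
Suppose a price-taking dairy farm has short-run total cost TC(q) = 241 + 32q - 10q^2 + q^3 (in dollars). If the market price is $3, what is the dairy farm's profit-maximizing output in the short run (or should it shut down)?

Variable cost is VC = 32q - 10q^2 + q^3, so AVC = VC/q = 32 - 10q + q^2 and MC = dTC/dq = 32 - 20q + 3q^2.
AVC is minimized where dAVC/dq = -10 + 2q = 0, at q = 5; min AVC = 32 - 10·5 + 5^2 = $7.
Since P = $3 < min AVC = $7, price fails to cover variable cost at any output.
Shutting down limits the loss to fixed cost, $241.

Shut down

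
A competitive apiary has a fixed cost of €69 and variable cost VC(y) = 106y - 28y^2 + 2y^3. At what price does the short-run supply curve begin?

Short-run supply begins at min AVC. From VC = 106y - 28y^2 + 2y^3, AVC = 106 - 28y + 2y^2.
dAVC/dy = -28 + 4y = 0 gives y = 7. min AVC = 106 - 28·7 + 2·7^2 = 8.
For P < €8 the firm produces nothing.

€8 per unit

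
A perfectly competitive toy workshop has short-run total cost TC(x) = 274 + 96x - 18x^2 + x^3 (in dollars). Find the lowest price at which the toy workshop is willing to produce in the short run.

Short-run supply begins at min AVC. From VC = 96x - 18x^2 + x^3, AVC = 96 - 18x + x^2.
At the minimum of AVC, MC = AVC. MC = 96 - 36x + 3x^2; setting MC = AVC gives 2x^2 - 18x = 0, so x = 9. min AVC = 15.
So the shutdown price is $15.

$15 per unit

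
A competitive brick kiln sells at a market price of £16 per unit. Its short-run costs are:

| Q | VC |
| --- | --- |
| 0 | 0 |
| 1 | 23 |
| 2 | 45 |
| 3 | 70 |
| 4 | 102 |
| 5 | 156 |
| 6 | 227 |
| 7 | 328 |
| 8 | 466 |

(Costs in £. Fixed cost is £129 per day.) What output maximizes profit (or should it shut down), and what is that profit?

Profit at each row (π = 16Q − TC): Q=0: -129; Q=1: -136; Q=2: -142; Q=3: -151; Q=4: -167; Q=5: -205; Q=6: -260; Q=7: -345; Q=8: -467.
Profit is highest at Q = 0. Equivalently, the lowest AVC in the table is 45/2 ≈ £22.50 at Q = 2, and P = £16 falls below it — price never covers variable cost, so the firm shuts down and loses only its fixed cost.

Q = 0 (shut down); profit = -£129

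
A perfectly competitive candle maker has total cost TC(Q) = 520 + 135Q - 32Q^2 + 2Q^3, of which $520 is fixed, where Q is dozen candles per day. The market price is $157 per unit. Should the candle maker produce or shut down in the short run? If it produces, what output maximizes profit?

From TC, MC = TC'(Q) = 135 - 64Q + 6Q^2 and AVC = VC/Q = 135 - 32Q + 2Q^2.
AVC is minimized where dAVC/dQ = -32 + 4Q = 0, at Q = 8; min AVC = 135 - 32·8 + 2·8^2 = $7.
Because $157 ≥ $7, revenue can cover variable cost; the firm operates.
Solving P = MC: -22 - 64Q + 6Q^2 = 0 ⇒ Q = -1/3 or 11. On the upward-sloping branch, Q* = 11.
Check: AVC at Q = 11 is $25 ≤ P, so revenue covers variable cost.
Profit = P·Q − TC = 157·11 − 795 = $932.

Produce at Q = 11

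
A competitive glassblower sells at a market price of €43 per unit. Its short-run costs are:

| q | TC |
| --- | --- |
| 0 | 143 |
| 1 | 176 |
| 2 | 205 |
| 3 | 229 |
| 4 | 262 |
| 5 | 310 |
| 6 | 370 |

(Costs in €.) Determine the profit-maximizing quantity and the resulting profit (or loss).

Compute π = P·q − TC at each output: q=0: -143; q=1: -133; q=2: -119; q=3: -100; q=4: -90; q=5: -95; q=6: -112.
Profit is maximized at q = 4. AVC there is 119/4 = €29.75 ≤ P, so producing beats shutting down (which would give -€143).

q = 4; profit = -€90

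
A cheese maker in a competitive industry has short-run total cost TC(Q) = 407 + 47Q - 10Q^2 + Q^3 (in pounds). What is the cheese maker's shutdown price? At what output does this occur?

£22 per unit, at Q = 5

Short-run supply begins at min AVC. From VC = 47Q - 10Q^2 + Q^3, AVC = 47 - 10Q + Q^2.
At the minimum of AVC, MC = AVC. MC = 47 - 20Q + 3Q^2; setting MC = AVC gives 2Q^2 - 10Q = 0, so Q = 5. min AVC = 22.
For P < £22 the firm produces nothing.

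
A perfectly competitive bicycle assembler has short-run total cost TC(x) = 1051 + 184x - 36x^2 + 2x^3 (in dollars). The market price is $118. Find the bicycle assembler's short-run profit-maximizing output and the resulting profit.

AVC = 184 - 36x + 2x^2; min AVC = $22 at x = 9. Since P = $118 ≥ min AVC, the firm produces.
With MC = 184 - 72x + 6x^2, P = MC on the upward-sloping part at x* = 11.
TR = 118·11 = 1298. TC = 1051 + 330 = 1381. Profit = 1298 − 1381 = -$83.
That loss of $83 beats the $1051 the firm would lose by shutting down; producing recovers $968 of fixed cost.

Profit = -$83 at x = 11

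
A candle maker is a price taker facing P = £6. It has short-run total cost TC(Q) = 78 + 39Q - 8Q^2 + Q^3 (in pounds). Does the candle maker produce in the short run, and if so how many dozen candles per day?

Strip out fixed cost: VC = 39Q - 8Q^2 + Q^3. Then AVC = 39 - 8Q + Q^2 and MC = 39 - 16Q + 3Q^2.
AVC is minimized where dAVC/dQ = -8 + 2Q = 0, at Q = 4; min AVC = 39 - 8·4 + 4^2 = £23.
With P < min AVC (£6 < £23), every unit sold adds to the loss.
The firm minimizes its loss by shutting down and losing only its fixed cost of £78.

Shut down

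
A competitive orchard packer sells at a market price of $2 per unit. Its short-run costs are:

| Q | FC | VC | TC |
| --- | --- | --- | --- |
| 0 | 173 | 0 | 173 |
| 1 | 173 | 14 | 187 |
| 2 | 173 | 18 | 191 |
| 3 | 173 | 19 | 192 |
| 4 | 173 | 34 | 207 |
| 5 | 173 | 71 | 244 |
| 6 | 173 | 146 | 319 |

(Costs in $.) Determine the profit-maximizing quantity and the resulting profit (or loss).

Profit at each row (π = 2Q − TC): Q=0: -173; Q=1: -185; Q=2: -187; Q=3: -186; Q=4: -199; Q=5: -234; Q=6: -307.
Profit is highest at Q = 0. Equivalently, the lowest AVC in the table is 19/3 ≈ $6.33 at Q = 3, and P = $2 falls below it — price never covers variable cost, so the firm shuts down and loses only its fixed cost.

Q = 0 (shut down); profit = -$173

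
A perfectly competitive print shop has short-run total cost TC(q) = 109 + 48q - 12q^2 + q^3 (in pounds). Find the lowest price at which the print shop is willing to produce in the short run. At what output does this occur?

The firm shuts down when price falls below the minimum of average variable cost. AVC = VC/q = 48 - 12q + q^2.
At the minimum of AVC, MC = AVC. MC = 48 - 24q + 3q^2; setting MC = AVC gives 2q^2 - 12q = 0, so q = 6. min AVC = 12.
For P < £12 the firm produces nothing.

£12 per unit, at q = 6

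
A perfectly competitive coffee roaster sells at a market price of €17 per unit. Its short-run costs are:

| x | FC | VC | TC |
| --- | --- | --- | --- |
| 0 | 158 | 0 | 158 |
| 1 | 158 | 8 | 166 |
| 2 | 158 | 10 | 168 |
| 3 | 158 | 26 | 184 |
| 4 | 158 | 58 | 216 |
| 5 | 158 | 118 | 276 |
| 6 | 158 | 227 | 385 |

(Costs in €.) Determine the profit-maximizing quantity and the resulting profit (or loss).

x = 3; profit = -€133

Profit at each row (π = 17x − TC): x=0: -158; x=1: -149; x=2: -134; x=3: -133; x=4: -148; x=5: -191; x=6: -283.
Profit is maximized at x = 3. AVC there is 26/3 = €8.67 ≤ P, so producing beats shutting down (which would give -€158).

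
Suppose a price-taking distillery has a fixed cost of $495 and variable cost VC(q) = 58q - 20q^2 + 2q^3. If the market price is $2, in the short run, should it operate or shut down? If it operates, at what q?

Shut down

From TC, MC = TC'(q) = 58 - 40q + 6q^2 and AVC = VC/q = 58 - 20q + 2q^2.
AVC hits its minimum where MC = AVC, at q = 5, giving min AVC = 58 - 20·5 + 2·5^2 = $8.
P = $2 lies below min AVC = $8; no output level covers variable cost.
Shutting down limits the loss to fixed cost, $495.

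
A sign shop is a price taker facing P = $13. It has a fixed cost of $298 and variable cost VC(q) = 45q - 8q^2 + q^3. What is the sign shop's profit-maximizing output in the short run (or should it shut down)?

Shut down

Strip out fixed cost: VC = 45q - 8q^2 + q^3. Then AVC = 45 - 8q + q^2 and MC = 45 - 16q + 3q^2.
AVC hits its minimum where MC = AVC, at q = 4, giving min AVC = 45 - 8·4 + 4^2 = $29.
P = $13 lies below min AVC = $29; no output level covers variable cost.
The firm minimizes its loss by shutting down and losing only its fixed cost of $298.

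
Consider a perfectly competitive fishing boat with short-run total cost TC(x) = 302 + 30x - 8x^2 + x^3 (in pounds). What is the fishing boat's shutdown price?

£14 per unit

Short-run supply begins at min AVC. From VC = 30x - 8x^2 + x^3, AVC = 30 - 8x + x^2.
At the minimum of AVC, MC = AVC. MC = 30 - 16x + 3x^2; setting MC = AVC gives 2x^2 - 8x = 0, so x = 4. min AVC = 14.
So the shutdown price is £14.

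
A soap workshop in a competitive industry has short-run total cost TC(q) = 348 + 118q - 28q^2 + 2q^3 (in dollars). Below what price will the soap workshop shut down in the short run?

$20 per unit

The shutdown price is the minimum of AVC. VC = 118q - 28q^2 + 2q^3, so AVC = 118 - 28q + 2q^2.
At the minimum of AVC, MC = AVC. MC = 118 - 56q + 6q^2; setting MC = AVC gives 4q^2 - 28q = 0, so q = 7. min AVC = 20.
The firm shuts down for any P below $20.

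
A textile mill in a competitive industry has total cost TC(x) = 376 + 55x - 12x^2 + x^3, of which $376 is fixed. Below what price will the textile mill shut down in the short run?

$19 per unit

Short-run supply begins at min AVC. From VC = 55x - 12x^2 + x^3, AVC = 55 - 12x + x^2.
At the minimum of AVC, MC = AVC. MC = 55 - 24x + 3x^2; setting MC = AVC gives 2x^2 - 12x = 0, so x = 6. min AVC = 19.
For P < $19 the firm produces nothing.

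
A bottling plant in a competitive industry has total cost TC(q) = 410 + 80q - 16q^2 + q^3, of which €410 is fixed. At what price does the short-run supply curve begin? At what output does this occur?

Short-run supply begins at min AVC. From VC = 80q - 16q^2 + q^3, AVC = 80 - 16q + q^2.
At the minimum of AVC, MC = AVC. MC = 80 - 32q + 3q^2; setting MC = AVC gives 2q^2 - 16q = 0, so q = 8. min AVC = 16.
For P < €16 the firm produces nothing.

€16 per unit, at q = 8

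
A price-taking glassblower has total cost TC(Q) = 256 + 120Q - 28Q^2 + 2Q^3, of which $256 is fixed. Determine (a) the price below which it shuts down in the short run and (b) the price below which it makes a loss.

Shutdown price = min AVC. AVC = 120 - 28Q + 2Q^2, with vertex at Q = 7 and minimum $22.
ATC = 256/Q + 120 - 28Q + 2Q^2. Setting dATC/dQ = −256/Q^2 − 28 + 4Q = 0 gives Q = 8 (since 4·8^3 − 28·8^2 = 256).
min ATC = 256/8 + 120 − 28·8 + 2·8^2 = $56. That is the break-even price.
For $22 ≤ P < $56 the firm produces at a loss; below $22 it shuts down.

Shutdown price = $22; break-even price = $56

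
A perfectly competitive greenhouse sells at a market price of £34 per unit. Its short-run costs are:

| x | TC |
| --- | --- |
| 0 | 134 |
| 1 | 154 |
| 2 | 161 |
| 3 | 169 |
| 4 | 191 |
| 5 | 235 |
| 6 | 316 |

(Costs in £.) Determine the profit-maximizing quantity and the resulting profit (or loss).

Compute π = P·x − TC at each output: x=0: -134; x=1: -120; x=2: -93; x=3: -67; x=4: -55; x=5: -65; x=6: -112.
Profit is maximized at x = 4. AVC there is 57/4 = £14.25 ≤ P, so producing beats shutting down (which would give -£134).

x = 4; profit = -£55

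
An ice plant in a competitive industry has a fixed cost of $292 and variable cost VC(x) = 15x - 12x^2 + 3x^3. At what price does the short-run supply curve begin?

The shutdown price is the minimum of AVC. VC = 15x - 12x^2 + 3x^3, so AVC = 15 - 12x + 3x^2.
dAVC/dx = -12 + 6x = 0 gives x = 2. min AVC = 15 - 12·2 + 3·2^2 = 3.
So the shutdown price is $3.

$3 per unit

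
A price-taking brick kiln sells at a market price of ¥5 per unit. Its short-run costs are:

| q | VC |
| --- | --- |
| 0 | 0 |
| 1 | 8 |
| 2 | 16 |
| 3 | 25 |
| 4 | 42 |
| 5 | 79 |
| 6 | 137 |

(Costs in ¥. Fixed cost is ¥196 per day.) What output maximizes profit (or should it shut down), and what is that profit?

Profit at each row (π = 5q − TC): q=0: -196; q=1: -199; q=2: -202; q=3: -206; q=4: -218; q=5: -250; q=6: -303.
Profit is highest at q = 0. Equivalently, the lowest AVC in the table is 8/1 ≈ ¥8 at q = 1, and P = ¥5 falls below it — price never covers variable cost, so the firm shuts down and loses only its fixed cost.

q = 0 (shut down); profit = -¥196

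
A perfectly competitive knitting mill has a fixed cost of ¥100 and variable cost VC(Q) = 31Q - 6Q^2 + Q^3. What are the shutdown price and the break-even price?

Shutdown price = ¥22; break-even price = ¥46

AVC = 31 - 6Q + Q^2; minimized at Q = 3, giving min AVC = ¥22. That is the shutdown price.
ATC = 100/Q + 31 - 6Q + Q^2. Setting dATC/dQ = −100/Q^2 − 6 + 2Q = 0 gives Q = 5 (since 2·5^3 − 6·5^2 = 100).
min ATC = 100/5 + 31 − 6·5 + 5^2 = ¥46. That is the break-even price.
Between these two prices the firm operates at a loss; above ¥46 it earns a profit.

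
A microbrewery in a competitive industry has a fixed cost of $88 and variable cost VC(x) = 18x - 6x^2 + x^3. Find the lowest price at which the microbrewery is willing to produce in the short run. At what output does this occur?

The shutdown price is the minimum of AVC. VC = 18x - 6x^2 + x^3, so AVC = 18 - 6x + x^2.
At the minimum of AVC, MC = AVC. MC = 18 - 12x + 3x^2; setting MC = AVC gives 2x^2 - 6x = 0, so x = 3. min AVC = 9.
For P < $9 the firm produces nothing.

$9 per unit, at x = 3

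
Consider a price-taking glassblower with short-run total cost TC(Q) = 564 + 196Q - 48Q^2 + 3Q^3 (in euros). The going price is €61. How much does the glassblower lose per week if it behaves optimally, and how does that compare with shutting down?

Profit = -€78 at Q = 9

AVC = 196 - 48Q + 3Q^2 has its minimum €4 at Q = 8; price €61 clears that bar, so the firm operates.
MC = 196 - 96Q + 9Q^2. Setting P = MC and taking the root on the rising branch gives Q* = 9.
TR = 61·9 = 549. TC = 564 + 63 = 627. Profit = 549 − 627 = -€78.
Shutting down would mean losing the fixed cost of €564, so operating at a loss of €78 is better by €486.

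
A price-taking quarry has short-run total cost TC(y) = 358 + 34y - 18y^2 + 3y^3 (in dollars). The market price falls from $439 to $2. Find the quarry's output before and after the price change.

AVC = 34 - 18y + 3y^2, minimized at y = 3 where min AVC = $7. MC = 34 - 36y + 9y^2.
With P = $439 above the shutdown price, P = MC gives y = 9.
At P = $2 < min AVC = $7, price no longer covers variable cost at any output, so the firm shuts down: y = 0.

Output falls from 9 to 0 (the firm shuts down)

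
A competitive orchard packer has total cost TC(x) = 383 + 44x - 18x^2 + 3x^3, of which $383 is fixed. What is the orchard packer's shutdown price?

The firm shuts down when price falls below the minimum of average variable cost. AVC = VC/x = 44 - 18x + 3x^2.
dAVC/dx = -18 + 6x = 0 gives x = 3. min AVC = 44 - 18·3 + 3·3^2 = 17.
So the shutdown price is $17.

$17 per unit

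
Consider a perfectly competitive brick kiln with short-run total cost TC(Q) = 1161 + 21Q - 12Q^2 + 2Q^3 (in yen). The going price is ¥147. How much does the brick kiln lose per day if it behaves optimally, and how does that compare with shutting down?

AVC = 21 - 12Q + 2Q^2 has its minimum ¥3 at Q = 3; price ¥147 clears that bar, so the firm operates.
MC = 21 - 24Q + 6Q^2. Setting P = MC and taking the root on the rising branch gives Q* = 7.
TR = 147·7 = 1029. TC = 1161 + 245 = 1406. Profit = 1029 − 1406 = -¥377.
Shutting down would mean losing the fixed cost of ¥1161, so operating at a loss of ¥377 is better by ¥784.

Profit = -¥377 at Q = 7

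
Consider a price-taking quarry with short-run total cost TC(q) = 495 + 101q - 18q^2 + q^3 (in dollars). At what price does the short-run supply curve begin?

$20 per unit

The firm shuts down when price falls below the minimum of average variable cost. AVC = VC/q = 101 - 18q + q^2.
At the minimum of AVC, MC = AVC. MC = 101 - 36q + 3q^2; setting MC = AVC gives 2q^2 - 18q = 0, so q = 9. min AVC = 20.
For P < $20 the firm produces nothing.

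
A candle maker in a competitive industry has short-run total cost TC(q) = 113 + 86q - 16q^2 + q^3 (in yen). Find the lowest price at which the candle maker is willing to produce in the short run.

The shutdown price is the minimum of AVC. VC = 86q - 16q^2 + q^3, so AVC = 86 - 16q + q^2.
At the minimum of AVC, MC = AVC. MC = 86 - 32q + 3q^2; setting MC = AVC gives 2q^2 - 16q = 0, so q = 8. min AVC = 22.
For P < ¥22 the firm produces nothing.

¥22 per unit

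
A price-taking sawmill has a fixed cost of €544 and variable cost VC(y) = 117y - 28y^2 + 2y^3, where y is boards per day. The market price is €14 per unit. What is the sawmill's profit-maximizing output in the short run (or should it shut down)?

Shut down

Strip out fixed cost: VC = 117y - 28y^2 + 2y^3. Then AVC = 117 - 28y + 2y^2 and MC = 117 - 56y + 6y^2.
AVC hits its minimum where MC = AVC, at y = 7, giving min AVC = 117 - 28·7 + 2·7^2 = €19.
P = €14 lies below min AVC = €19; no output level covers variable cost.
Shutting down limits the loss to fixed cost, €544.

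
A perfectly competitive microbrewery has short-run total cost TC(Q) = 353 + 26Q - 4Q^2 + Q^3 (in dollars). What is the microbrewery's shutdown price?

$22 per unit

Short-run supply begins at min AVC. From VC = 26Q - 4Q^2 + Q^3, AVC = 26 - 4Q + Q^2.
At the minimum of AVC, MC = AVC. MC = 26 - 8Q + 3Q^2; setting MC = AVC gives 2Q^2 - 4Q = 0, so Q = 2. min AVC = 22.
So the shutdown price is $22.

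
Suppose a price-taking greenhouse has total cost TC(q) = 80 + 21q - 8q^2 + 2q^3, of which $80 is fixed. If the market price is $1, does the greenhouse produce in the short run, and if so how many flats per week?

Strip out fixed cost: VC = 21q - 8q^2 + 2q^3. Then AVC = 21 - 8q + 2q^2 and MC = 21 - 16q + 6q^2.
AVC hits its minimum where MC = AVC, at q = 2, giving min AVC = 21 - 8·2 + 2·2^2 = $13.
Since P = $1 < min AVC = $13, price fails to cover variable cost at any output.
The firm minimizes its loss by shutting down and losing only its fixed cost of $80.

Shut down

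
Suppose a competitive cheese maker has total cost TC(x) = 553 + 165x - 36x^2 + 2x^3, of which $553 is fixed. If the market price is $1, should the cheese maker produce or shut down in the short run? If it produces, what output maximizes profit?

Shut down

Variable cost is VC = 165x - 36x^2 + 2x^3, so AVC = VC/x = 165 - 36x + 2x^2 and MC = dTC/dx = 165 - 72x + 6x^2.
AVC is minimized where dAVC/dx = -36 + 4x = 0, at x = 9; min AVC = 165 - 36·9 + 2·9^2 = $3.
Since P = $1 < min AVC = $3, price fails to cover variable cost at any output.
The firm minimizes its loss by shutting down and losing only its fixed cost of $553.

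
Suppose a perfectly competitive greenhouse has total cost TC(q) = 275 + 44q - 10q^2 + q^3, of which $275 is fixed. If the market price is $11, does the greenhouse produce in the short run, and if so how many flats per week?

Shut down

From TC, MC = TC'(q) = 44 - 20q + 3q^2 and AVC = VC/q = 44 - 10q + q^2.
AVC hits its minimum where MC = AVC, at q = 5, giving min AVC = 44 - 10·5 + 5^2 = $19.
With P < min AVC ($11 < $19), every unit sold adds to the loss.
Shutting down limits the loss to fixed cost, $275.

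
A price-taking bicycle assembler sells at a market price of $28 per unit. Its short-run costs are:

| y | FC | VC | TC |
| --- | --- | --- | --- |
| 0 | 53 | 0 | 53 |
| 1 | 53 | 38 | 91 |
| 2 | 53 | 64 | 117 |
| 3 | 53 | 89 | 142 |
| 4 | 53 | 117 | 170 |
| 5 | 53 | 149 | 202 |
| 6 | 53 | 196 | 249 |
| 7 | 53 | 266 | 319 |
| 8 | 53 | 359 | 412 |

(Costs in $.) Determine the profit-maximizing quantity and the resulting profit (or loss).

Compute π = P·y − TC at each output: y=0: -53; y=1: -63; y=2: -61; y=3: -58; y=4: -58; y=5: -62; y=6: -81; y=7: -123; y=8: -188.
Profit is highest at y = 0. Equivalently, the lowest AVC in the table is 117/4 ≈ $29.25 at y = 4, and P = $28 falls below it — price never covers variable cost, so the firm shuts down and loses only its fixed cost.

y = 0 (shut down); profit = -$53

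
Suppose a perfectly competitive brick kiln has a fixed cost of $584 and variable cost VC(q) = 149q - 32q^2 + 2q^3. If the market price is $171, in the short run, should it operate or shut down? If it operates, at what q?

From TC, MC = TC'(q) = 149 - 64q + 6q^2 and AVC = VC/q = 149 - 32q + 2q^2.
AVC hits its minimum where MC = AVC, at q = 8, giving min AVC = 149 - 32·8 + 2·8^2 = $21.
Because $171 ≥ $21, revenue can cover variable cost; the firm operates.
P = MC gives -22 - 64q + 6q^2 = 0, with roots -1/3 and 11. Take the larger (rising MC): q* = 11.
Check: AVC at q = 11 is $39 ≤ P, so revenue covers variable cost.
Profit = P·q − TC = 171·11 − 1013 = $868.

Produce at q = 11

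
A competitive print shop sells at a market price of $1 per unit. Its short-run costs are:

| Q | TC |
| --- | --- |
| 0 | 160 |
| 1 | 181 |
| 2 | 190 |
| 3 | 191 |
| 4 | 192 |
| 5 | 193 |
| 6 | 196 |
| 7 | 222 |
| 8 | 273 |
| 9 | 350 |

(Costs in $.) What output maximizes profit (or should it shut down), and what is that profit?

Profit at each row (π = 1Q − TC): Q=0: -160; Q=1: -180; Q=2: -188; Q=3: -188; Q=4: -188; Q=5: -188; Q=6: -190; Q=7: -215; Q=8: -265; Q=9: -341.
Profit is highest at Q = 0. Equivalently, the lowest AVC in the table is 36/6 ≈ $6 at Q = 6, and P = $1 falls below it — price never covers variable cost, so the firm shuts down and loses only its fixed cost.

Q = 0 (shut down); profit = -$160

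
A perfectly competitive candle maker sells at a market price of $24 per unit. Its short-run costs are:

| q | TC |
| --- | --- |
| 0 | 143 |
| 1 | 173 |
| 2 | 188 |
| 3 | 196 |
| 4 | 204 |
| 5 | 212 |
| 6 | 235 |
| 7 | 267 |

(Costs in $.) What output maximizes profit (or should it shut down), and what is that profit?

Profit at each row (π = 24q − TC): q=0: -143; q=1: -149; q=2: -140; q=3: -124; q=4: -108; q=5: -92; q=6: -91; q=7: -99.
Profit is maximized at q = 6. AVC there is 92/6 = $15.33 ≤ P, so producing beats shutting down (which would give -$143).

q = 6; profit = -$91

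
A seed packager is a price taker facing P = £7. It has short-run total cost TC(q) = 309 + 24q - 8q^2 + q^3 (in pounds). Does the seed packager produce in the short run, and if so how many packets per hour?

Shut down

Strip out fixed cost: VC = 24q - 8q^2 + q^3. Then AVC = 24 - 8q + q^2 and MC = 24 - 16q + 3q^2.
The AVC parabola has its vertex at q = 8/2 = 4, where AVC = 24 - 8·4 + 4^2 = £8.
P = £7 lies below min AVC = £8; no output level covers variable cost.
The firm minimizes its loss by shutting down and losing only its fixed cost of £309.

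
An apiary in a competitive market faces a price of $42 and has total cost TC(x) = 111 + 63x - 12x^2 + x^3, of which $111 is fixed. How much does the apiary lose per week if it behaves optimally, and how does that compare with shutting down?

Profit = -$13 at x = 7

AVC = 63 - 12x + x^2 has its minimum $27 at x = 6; price $42 clears that bar, so the firm operates.
MC = 63 - 24x + 3x^2. Setting P = MC and taking the root on the rising branch gives x* = 7.
TR = 42·7 = 294. TC = 111 + 196 = 307. Profit = 294 − 307 = -$13.
By producing, the firm covers all variable cost plus $98 of fixed cost; shutting down would lose the full $111.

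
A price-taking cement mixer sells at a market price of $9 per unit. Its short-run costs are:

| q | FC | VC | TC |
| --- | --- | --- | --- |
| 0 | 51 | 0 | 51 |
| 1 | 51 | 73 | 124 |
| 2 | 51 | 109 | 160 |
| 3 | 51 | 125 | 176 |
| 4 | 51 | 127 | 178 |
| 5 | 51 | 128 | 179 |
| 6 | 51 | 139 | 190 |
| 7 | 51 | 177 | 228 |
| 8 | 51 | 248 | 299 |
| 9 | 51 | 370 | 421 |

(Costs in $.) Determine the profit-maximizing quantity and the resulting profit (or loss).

q = 0 (shut down); profit = -$51

Tabulate TR − TC: q=0: -51; q=1: -115; q=2: -142; q=3: -149; q=4: -142; q=5: -134; q=6: -136; q=7: -165; q=8: -227; q=9: -340.
Profit is highest at q = 0. Equivalently, the lowest AVC in the table is 139/6 ≈ $23.17 at q = 6, and P = $9 falls below it — price never covers variable cost, so the firm shuts down and loses only its fixed cost.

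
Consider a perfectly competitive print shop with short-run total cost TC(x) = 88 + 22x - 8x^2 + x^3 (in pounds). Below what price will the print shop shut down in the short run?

£6 per unit

The firm shuts down when price falls below the minimum of average variable cost. AVC = VC/x = 22 - 8x + x^2.
dAVC/dx = -8 + 2x = 0 gives x = 4. min AVC = 22 - 8·4 + 4^2 = 6.
So the shutdown price is £6.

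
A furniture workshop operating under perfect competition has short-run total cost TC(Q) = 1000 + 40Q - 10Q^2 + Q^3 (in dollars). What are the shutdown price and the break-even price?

AVC = 40 - 10Q + Q^2; minimized at Q = 5, giving min AVC = $15. That is the shutdown price.
ATC = 1000/Q + 40 - 10Q + Q^2. Setting dATC/dQ = −1000/Q^2 − 10 + 2Q = 0 gives Q = 10 (since 2·10^3 − 10·10^2 = 1000).
min ATC = 1000/10 + 40 − 10·10 + 10^2 = $140. That is the break-even price.
Between these two prices the firm operates at a loss; above $140 it earns a profit.

Shutdown price = $15; break-even price = $140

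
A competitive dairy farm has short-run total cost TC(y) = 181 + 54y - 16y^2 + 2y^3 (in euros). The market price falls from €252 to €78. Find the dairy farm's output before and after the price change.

AVC = 54 - 16y + 2y^2, minimized at y = 4 where min AVC = €22. MC = 54 - 32y + 6y^2.
With P = €252 above the shutdown price, P = MC gives y = 9.
At P = €78 ≥ min AVC, set P = MC: y = 6. The firm stays open but cuts output.

Output falls from 9 to 6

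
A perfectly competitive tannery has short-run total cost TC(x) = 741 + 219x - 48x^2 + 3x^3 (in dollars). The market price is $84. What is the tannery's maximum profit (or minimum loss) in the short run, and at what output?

Profit = -$255 at x = 9

AVC = 219 - 48x + 3x^2 has its minimum $27 at x = 8; price $84 clears that bar, so the firm operates.
With MC = 219 - 96x + 9x^2, P = MC on the upward-sloping part at x* = 9.
TR = 84·9 = 756. TC = 741 + 270 = 1011. Profit = 756 − 1011 = -$255.
By producing, the firm covers all variable cost plus $486 of fixed cost; shutting down would lose the full $741.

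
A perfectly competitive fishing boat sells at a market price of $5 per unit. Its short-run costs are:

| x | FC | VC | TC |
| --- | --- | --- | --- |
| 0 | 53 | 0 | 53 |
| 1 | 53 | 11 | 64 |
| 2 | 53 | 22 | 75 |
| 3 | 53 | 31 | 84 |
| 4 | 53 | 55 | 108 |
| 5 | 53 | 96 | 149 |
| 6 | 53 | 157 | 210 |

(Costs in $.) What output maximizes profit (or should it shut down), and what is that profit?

Compute π = P·x − TC at each output: x=0: -53; x=1: -59; x=2: -65; x=3: -69; x=4: -88; x=5: -124; x=6: -180.
Profit is highest at x = 0. Equivalently, the lowest AVC in the table is 31/3 ≈ $10.33 at x = 3, and P = $5 falls below it — price never covers variable cost, so the firm shuts down and loses only its fixed cost.

x = 0 (shut down); profit = -$53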